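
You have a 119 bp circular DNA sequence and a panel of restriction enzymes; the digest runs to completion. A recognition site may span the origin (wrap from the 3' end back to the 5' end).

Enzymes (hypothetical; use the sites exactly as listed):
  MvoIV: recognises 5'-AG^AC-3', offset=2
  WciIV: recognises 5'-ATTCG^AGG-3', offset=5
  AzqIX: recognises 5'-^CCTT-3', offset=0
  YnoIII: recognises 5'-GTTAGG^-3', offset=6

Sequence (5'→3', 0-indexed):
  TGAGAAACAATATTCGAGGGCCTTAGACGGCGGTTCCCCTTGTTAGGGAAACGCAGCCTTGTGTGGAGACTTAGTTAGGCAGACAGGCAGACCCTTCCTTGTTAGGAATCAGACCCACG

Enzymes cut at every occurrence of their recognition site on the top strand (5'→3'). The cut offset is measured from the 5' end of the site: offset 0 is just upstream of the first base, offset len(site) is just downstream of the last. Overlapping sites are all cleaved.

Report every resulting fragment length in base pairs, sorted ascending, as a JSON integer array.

[2,3,4,4,6,6,8,9,10,10,11,11,12,23]

Site scan:
  MvoIV AGAC/2: at [24, 66, 80, 88, 110] ⇒ [26, 68, 82, 90, 112]
  WciIV ATTCGAGG/5: at [11] ⇒ [16]
  AzqIX CCTT/0: at [20, 37, 56, 92, 96] ⇒ [20, 37, 56, 92, 96]
  YnoIII GTTAGG/6: at [41, 73, 100] ⇒ [47, 79, 106]

All cut coordinates (distinct, sorted): [16, 20, 26, 37, 47, 56, 68, 79, 82, 90, 92, 96, 106, 112]

Fragments:
  16→20: 4 bp
  20→26: 6 bp
  26→37: 11 bp
  37→47: 10 bp
  47→56: 9 bp
  56→68: 12 bp
  68→79: 11 bp
  79→82: 3 bp
  82→90: 8 bp
  90→92: 2 bp
  92→96: 4 bp
  96→106: 10 bp
  106→112: 6 bp
  112→16 (wrap): 119-112+16 = 23 bp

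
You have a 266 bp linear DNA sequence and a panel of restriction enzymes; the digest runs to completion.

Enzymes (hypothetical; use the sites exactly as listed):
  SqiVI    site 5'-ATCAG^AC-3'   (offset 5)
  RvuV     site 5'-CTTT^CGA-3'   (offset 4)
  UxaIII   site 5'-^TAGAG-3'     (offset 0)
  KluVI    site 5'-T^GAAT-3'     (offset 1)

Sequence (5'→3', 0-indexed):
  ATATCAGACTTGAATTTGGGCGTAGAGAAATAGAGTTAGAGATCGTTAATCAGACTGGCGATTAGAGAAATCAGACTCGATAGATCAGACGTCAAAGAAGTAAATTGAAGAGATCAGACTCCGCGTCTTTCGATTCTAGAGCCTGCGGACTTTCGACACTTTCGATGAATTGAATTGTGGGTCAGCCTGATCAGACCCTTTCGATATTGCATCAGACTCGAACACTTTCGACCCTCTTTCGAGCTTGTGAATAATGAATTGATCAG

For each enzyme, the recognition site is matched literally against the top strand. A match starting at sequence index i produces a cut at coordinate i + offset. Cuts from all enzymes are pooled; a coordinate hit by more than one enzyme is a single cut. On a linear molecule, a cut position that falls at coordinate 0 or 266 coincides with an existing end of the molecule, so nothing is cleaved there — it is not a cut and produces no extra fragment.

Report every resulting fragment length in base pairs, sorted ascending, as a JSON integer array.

Per-enzyme occurrences:
  SqiVI ATCAGAC/5: at [2, 48, 69, 83, 112, 189, 210] ⇒ [7, 53, 74, 88, 117, 194, 215]
  RvuV CTTTCGA/4: at [126, 149, 158, 197, 224, 235] ⇒ [130, 153, 162, 201, 228, 239]
  UxaIII TAGAG/0: at [22, 30, 36, 62, 136] ⇒ [22, 30, 36, 62, 136]
  KluVI TGAAT/1: at [10, 165, 170, 247, 254] ⇒ [11, 166, 171, 248, 255]

All cut coordinates (distinct, sorted): [7, 11, 22, 30, 36, 53, 62, 74, 88, 117, 130, 136, 153, 162, 166, 171, 194, 201, 215, 228, 239, 248, 255]

Fragments:
  [0,7): 7 bp
  [7,11): 4 bp
  [11,22): 11 bp
  [22,30): 8 bp
  [30,36): 6 bp
  [36,53): 17 bp
  [53,62): 9 bp
  [62,74): 12 bp
  [74,88): 14 bp
  [88,117): 29 bp
  [117,130): 13 bp
  [130,136): 6 bp
  [136,153): 17 bp
  [153,162): 9 bp
  [162,166): 4 bp
  [166,171): 5 bp
  [171,194): 23 bp
  [194,201): 7 bp
  [201,215): 14 bp
  [215,228): 13 bp
  [228,239): 11 bp
  [239,248): 9 bp
  [248,255): 7 bp
  [255,266): 11 bp

[4,4,5,6,6,7,7,7,8,9,9,9,11,11,11,12,13,13,14,14,17,17,23,29]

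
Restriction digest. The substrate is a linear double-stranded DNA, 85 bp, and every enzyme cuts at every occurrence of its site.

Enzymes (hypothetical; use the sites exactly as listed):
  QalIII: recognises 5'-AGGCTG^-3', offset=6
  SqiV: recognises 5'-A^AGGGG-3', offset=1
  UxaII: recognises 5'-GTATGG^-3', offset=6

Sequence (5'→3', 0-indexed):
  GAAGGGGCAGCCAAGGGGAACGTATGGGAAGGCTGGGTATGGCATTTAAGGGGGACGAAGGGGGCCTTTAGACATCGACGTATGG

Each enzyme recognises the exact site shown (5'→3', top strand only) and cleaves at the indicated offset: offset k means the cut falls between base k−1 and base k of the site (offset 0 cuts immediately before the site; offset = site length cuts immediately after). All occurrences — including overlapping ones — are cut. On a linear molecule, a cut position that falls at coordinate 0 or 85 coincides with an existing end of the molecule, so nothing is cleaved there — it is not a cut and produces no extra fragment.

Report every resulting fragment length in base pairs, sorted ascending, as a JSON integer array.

Scan for sites:
  QalIII AGGCTG/6: at [29] ⇒ [35]
  SqiV AAGGGG/1: at [1, 12, 47, 57] ⇒ [2, 13, 48, 58]
  UxaII GTATGG/6: at [21, 36, 79] ⇒ [27, 42] (position 85 is a terminus of the linear molecule — no cut)

Pooled cuts: [2, 13, 27, 35, 42, 48, 58]

Fragment lengths:
  [0,2): 2 bp
  [2,13): 11 bp
  [13,27): 14 bp
  [27,35): 8 bp
  [35,42): 7 bp
  [42,48): 6 bp
  [48,58): 10 bp
  [58,85): 27 bp

[2,6,7,8,10,11,14,27]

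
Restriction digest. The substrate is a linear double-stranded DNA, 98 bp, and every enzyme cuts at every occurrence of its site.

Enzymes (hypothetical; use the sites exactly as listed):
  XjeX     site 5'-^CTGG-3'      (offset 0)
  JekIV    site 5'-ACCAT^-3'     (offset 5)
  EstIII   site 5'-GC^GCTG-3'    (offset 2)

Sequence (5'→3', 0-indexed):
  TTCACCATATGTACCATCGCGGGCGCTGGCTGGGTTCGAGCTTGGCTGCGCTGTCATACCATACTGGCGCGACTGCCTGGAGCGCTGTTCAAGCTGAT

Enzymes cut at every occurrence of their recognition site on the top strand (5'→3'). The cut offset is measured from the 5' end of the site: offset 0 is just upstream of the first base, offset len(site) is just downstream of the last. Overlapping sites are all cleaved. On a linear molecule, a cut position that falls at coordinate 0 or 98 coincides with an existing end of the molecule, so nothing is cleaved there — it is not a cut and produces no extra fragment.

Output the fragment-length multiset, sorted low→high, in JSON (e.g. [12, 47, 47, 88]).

[1,1,4,7,7,8,9,13,13,15,20]

Per-enzyme occurrences:
  XjeX (CTGG, off=0): starts [25, 29, 63, 76] → cuts [25, 29, 63, 76]
  JekIV (ACCAT, off=5): starts [3, 12, 57] → cuts [8, 17, 62]
  EstIII (GCGCTG, off=2): starts [22, 47, 81] → cuts [24, 49, 83]

All cut coordinates (distinct, sorted): [8, 17, 24, 25, 29, 49, 62, 63, 76, 83]

Fragment lengths:
  [0,8): 8 bp
  [8,17): 9 bp
  [17,24): 7 bp
  [24,25): 1 bp
  [25,29): 4 bp
  [29,49): 20 bp
  [49,62): 13 bp
  [62,63): 1 bp
  [63,76): 13 bp
  [76,83): 7 bp
  [83,98): 15 bp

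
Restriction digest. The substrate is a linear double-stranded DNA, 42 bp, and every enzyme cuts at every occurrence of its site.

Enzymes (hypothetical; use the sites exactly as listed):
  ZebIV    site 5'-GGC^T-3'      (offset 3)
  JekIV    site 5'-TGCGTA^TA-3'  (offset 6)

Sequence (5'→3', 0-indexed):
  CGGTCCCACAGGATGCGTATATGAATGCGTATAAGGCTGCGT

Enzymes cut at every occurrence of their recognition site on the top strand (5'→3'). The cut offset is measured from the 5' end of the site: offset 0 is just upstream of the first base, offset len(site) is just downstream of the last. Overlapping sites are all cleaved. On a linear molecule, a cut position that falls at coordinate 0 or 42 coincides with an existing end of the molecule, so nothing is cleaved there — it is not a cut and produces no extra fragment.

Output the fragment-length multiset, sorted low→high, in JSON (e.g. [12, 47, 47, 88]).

[5,6,12,19]

Scan for sites:
  ZebIV (GGCT, off=3): starts [34] → cuts [37]
  JekIV (TGCGTATA, off=6): starts [13, 25] → cuts [19, 31]

All cut coordinates (distinct, sorted): [19, 31, 37]

Fragments:
  [0,19): 19 bp
  [19,31): 12 bp
  [31,37): 6 bp
  [37,42): 5 bp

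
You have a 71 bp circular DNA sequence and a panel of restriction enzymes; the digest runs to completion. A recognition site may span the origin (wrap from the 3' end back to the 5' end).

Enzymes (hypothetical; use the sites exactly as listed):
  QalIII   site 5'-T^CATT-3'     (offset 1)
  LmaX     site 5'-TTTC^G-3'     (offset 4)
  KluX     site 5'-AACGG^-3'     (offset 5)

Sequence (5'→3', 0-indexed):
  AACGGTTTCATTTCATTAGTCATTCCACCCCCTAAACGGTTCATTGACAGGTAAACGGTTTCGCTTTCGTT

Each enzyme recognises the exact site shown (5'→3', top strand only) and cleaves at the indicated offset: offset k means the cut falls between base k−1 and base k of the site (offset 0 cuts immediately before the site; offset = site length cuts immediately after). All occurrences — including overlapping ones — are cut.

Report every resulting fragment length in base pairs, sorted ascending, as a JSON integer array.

[2,3,4,5,6,7,8,17,19]

Scan for sites:
  QalIII (TCATT, off=1): starts [7, 12, 19, 40] → cuts [8, 13, 20, 41]
  LmaX (TTTCG, off=4): starts [58, 64] → cuts [62, 68]
  KluX (AACGG, off=5): starts [0, 34, 53] → cuts [5, 39, 58]

Pooled cuts: [5, 8, 13, 20, 39, 41, 58, 62, 68]

Fragments:
  5→8: 3 bp
  8→13: 5 bp
  13→20: 7 bp
  20→39: 19 bp
  39→41: 2 bp
  41→58: 17 bp
  58→62: 4 bp
  62→68: 6 bp
  68→5 (wrap): 71-68+5 = 8 bp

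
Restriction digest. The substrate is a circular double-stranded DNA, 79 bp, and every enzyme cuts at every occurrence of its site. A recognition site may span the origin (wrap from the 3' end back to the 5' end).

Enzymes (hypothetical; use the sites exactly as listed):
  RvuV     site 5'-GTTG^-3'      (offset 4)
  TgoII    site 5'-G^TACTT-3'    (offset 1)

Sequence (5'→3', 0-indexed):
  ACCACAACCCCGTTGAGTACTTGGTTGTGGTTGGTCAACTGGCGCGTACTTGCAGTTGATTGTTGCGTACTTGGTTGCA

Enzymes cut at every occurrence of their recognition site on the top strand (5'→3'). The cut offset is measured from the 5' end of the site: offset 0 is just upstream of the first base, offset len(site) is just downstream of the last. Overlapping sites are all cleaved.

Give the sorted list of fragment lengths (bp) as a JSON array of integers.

Per-enzyme occurrences:
  RvuV (GTTG, off=4): starts [11, 23, 29, 54, 61, 73] → cuts [15, 27, 33, 58, 65, 77]
  TgoII (GTACTT, off=1): starts [16, 45, 66] → cuts [17, 46, 67]

All cut coordinates (distinct, sorted): [15, 17, 27, 33, 46, 58, 65, 67, 77]

Fragments:
  15→17: 2 bp
  17→27: 10 bp
  27→33: 6 bp
  33→46: 13 bp
  46→58: 12 bp
  58→65: 7 bp
  65→67: 2 bp
  67→77: 10 bp
  77→15 (wrap): 79-77+15 = 17 bp

[2,2,6,7,10,10,12,13,17]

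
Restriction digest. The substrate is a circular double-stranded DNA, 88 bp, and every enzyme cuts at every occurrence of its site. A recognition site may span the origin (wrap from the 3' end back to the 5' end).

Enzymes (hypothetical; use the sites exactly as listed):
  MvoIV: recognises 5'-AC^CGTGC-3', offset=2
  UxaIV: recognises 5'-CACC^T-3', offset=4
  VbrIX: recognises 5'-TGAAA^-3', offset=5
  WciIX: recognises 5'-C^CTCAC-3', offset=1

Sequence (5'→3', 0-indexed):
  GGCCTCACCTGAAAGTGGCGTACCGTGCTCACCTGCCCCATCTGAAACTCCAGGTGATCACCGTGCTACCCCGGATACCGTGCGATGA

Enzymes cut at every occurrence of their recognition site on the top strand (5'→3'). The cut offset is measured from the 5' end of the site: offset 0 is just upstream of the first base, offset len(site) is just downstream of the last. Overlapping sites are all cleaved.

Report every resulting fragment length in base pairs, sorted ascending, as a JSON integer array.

[5,6,9,10,13,14,14,17]

Site scan:
  MvoIV (ACCGTGC, off=2): starts [21, 59, 76] → cuts [23, 61, 78]
  UxaIV (CACCT, off=4): starts [5, 29] → cuts [9, 33]
  VbrIX (TGAAA, off=5): starts [9, 42] → cuts [14, 47]
  WciIX (CCTCAC, off=1): starts [2] → cuts [3]

All cut coordinates (distinct, sorted): [3, 9, 14, 23, 33, 47, 61, 78]

Fragment lengths:
  3→9: 6 bp
  9→14: 5 bp
  14→23: 9 bp
  23→33: 10 bp
  33→47: 14 bp
  47→61: 14 bp
  61→78: 17 bp
  78→3 (wrap): 88-78+3 = 13 bp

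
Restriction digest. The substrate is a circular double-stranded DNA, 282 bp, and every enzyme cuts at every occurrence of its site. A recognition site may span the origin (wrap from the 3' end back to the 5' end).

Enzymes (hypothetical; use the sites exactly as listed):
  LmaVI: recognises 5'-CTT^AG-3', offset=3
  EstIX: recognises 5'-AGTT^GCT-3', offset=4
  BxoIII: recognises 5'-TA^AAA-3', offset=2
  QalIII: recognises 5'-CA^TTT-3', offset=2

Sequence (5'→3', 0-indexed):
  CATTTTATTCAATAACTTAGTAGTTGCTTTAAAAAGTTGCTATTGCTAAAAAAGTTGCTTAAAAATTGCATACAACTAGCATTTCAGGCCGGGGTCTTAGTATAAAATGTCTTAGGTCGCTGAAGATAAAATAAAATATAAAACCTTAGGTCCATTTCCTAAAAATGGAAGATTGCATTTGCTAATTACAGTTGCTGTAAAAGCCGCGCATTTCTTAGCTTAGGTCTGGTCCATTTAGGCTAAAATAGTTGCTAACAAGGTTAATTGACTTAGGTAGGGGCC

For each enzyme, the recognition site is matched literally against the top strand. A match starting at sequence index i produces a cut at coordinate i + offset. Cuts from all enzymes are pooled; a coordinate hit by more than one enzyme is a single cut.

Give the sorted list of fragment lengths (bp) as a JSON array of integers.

Scan for sites:
  LmaVI CTTAG/3: at [15, 95, 110, 144, 213, 218, 268] ⇒ [18, 98, 113, 147, 216, 221, 271]
  EstIX AGTTGCT/4: at [21, 34, 52, 189, 246] ⇒ [25, 38, 56, 193, 250]
  BxoIII TAAAA/2: at [29, 46, 59, 102, 126, 131, 138, 159, 197, 240] ⇒ [31, 48, 61, 104, 128, 133, 140, 161, 199, 242]
  QalIII CATTT/2: at [0, 79, 152, 175, 208, 231] ⇒ [2, 81, 154, 177, 210, 233]

Pooled cuts: [2, 18, 25, 31, 38, 48, 56, 61, 81, 98, 104, 113, 128, 133, 140, 147, 154, 161, 177, 193, 199, 210, 216, 221, 233, 242, 250, 271]

Fragment lengths:
  2→18: 16 bp
  18→25: 7 bp
  25→31: 6 bp
  31→38: 7 bp
  38→48: 10 bp
  48→56: 8 bp
  56→61: 5 bp
  61→81: 20 bp
  81→98: 17 bp
  98→104: 6 bp
  104→113: 9 bp
  113→128: 15 bp
  128→133: 5 bp
  133→140: 7 bp
  140→147: 7 bp
  147→154: 7 bp
  154→161: 7 bp
  161→177: 16 bp
  177→193: 16 bp
  193→199: 6 bp
  199→210: 11 bp
  210→216: 6 bp
  216→221: 5 bp
  221→233: 12 bp
  233→242: 9 bp
  242→250: 8 bp
  250→271: 21 bp
  271→2 (wrap): 282-271+2 = 13 bp

[5,5,5,6,6,6,6,7,7,7,7,7,7,8,8,9,9,10,11,12,13,15,16,16,16,17,20,21]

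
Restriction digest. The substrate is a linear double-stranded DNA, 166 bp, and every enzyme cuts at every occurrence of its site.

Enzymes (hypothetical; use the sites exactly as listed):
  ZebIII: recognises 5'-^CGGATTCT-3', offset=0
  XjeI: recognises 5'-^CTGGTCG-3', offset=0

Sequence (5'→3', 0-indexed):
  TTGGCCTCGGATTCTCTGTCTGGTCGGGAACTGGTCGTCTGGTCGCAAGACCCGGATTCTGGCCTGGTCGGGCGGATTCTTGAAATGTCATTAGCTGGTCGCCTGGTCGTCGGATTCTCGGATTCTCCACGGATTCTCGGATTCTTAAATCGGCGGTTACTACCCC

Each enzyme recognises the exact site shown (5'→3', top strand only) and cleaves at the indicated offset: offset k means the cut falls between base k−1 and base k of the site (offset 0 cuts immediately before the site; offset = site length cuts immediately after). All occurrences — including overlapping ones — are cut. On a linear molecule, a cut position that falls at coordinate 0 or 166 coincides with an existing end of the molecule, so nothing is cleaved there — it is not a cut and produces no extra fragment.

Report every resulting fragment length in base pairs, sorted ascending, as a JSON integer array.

[7,8,8,8,8,8,9,11,11,11,12,14,22,29]

Scan for sites:
  ZebIII CGGATTCT/0: at [7, 52, 72, 110, 118, 129, 137] ⇒ [7, 52, 72, 110, 118, 129, 137]
  XjeI CTGGTCG/0: at [19, 30, 38, 63, 94, 102] ⇒ [19, 30, 38, 63, 94, 102]

Pooled cuts: [7, 19, 30, 38, 52, 63, 72, 94, 102, 110, 118, 129, 137]

Fragment lengths:
  [0,7): 7 bp
  [7,19): 12 bp
  [19,30): 11 bp
  [30,38): 8 bp
  [38,52): 14 bp
  [52,63): 11 bp
  [63,72): 9 bp
  [72,94): 22 bp
  [94,102): 8 bp
  [102,110): 8 bp
  [110,118): 8 bp
  [118,129): 11 bp
  [129,137): 8 bp
  [137,166): 29 bp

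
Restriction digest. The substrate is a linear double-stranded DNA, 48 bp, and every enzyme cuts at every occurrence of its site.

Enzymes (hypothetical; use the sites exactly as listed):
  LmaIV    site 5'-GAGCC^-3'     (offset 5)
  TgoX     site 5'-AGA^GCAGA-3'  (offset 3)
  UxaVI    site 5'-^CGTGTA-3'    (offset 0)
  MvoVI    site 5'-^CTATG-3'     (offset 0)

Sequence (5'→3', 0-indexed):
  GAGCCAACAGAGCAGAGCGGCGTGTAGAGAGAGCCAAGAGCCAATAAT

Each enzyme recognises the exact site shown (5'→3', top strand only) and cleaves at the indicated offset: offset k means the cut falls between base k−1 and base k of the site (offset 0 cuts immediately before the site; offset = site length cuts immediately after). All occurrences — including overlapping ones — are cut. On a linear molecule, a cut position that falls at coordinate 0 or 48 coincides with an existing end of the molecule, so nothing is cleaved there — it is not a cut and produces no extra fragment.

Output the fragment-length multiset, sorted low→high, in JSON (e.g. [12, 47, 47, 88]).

Per-enzyme occurrences:
  LmaIV (GAGCC, off=5): starts [0, 30, 37] → cuts [5, 35, 42]
  TgoX (AGAGCAGA, off=3): starts [8] → cuts [11]
  UxaVI (CGTGTA, off=0): starts [20] → cuts [20]
  MvoVI (CTATG, off=0): no sites

All cut coordinates (distinct, sorted): [5, 11, 20, 35, 42]

Fragment lengths:
  [0,5): 5 bp
  [5,11): 6 bp
  [11,20): 9 bp
  [20,35): 15 bp
  [35,42): 7 bp
  [42,48): 6 bp

[5,6,6,7,9,15]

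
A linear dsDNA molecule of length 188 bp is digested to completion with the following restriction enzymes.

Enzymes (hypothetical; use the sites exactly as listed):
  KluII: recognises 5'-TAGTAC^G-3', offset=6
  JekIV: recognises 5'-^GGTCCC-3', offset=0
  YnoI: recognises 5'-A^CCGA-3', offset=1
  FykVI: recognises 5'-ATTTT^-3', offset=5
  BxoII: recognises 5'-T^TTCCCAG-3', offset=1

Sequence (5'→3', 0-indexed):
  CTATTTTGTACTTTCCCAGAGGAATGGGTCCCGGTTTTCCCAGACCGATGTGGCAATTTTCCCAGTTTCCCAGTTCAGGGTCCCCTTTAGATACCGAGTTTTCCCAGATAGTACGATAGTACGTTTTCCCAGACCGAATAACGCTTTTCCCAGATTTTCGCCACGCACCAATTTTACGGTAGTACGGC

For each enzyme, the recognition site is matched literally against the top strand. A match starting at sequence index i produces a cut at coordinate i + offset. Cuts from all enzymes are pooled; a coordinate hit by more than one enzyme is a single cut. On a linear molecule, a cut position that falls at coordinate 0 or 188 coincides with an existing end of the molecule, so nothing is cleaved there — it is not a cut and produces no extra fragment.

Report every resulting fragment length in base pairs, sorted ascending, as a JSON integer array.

Per-enzyme occurrences:
  KluII (TAGTACG, off=6): starts [108, 116, 179] → cuts [114, 122, 185]
  JekIV (GGTCCC, off=0): starts [26, 78] → cuts [26, 78]
  YnoI (ACCGA, off=1): starts [43, 92, 132] → cuts [44, 93, 133]
  FykVI (ATTTT, off=5): starts [2, 55, 153, 170] → cuts [7, 60, 158, 175]
  BxoII (TTTCCCAG, off=1): starts [11, 35, 57, 65, 99, 124, 145] → cuts [12, 36, 58, 66, 100, 125, 146]

Pooled cuts: [7, 12, 26, 36, 44, 58, 60, 66, 78, 93, 100, 114, 122, 125, 133, 146, 158, 175, 185]

Fragment lengths:
  [0,7): 7 bp
  [7,12): 5 bp
  [12,26): 14 bp
  [26,36): 10 bp
  [36,44): 8 bp
  [44,58): 14 bp
  [58,60): 2 bp
  [60,66): 6 bp
  [66,78): 12 bp
  [78,93): 15 bp
  [93,100): 7 bp
  [100,114): 14 bp
  [114,122): 8 bp
  [122,125): 3 bp
  [125,133): 8 bp
  [133,146): 13 bp
  [146,158): 12 bp
  [158,175): 17 bp
  [175,185): 10 bp
  [185,188): 3 bp

[2,3,3,5,6,7,7,8,8,8,10,10,12,12,13,14,14,14,15,17]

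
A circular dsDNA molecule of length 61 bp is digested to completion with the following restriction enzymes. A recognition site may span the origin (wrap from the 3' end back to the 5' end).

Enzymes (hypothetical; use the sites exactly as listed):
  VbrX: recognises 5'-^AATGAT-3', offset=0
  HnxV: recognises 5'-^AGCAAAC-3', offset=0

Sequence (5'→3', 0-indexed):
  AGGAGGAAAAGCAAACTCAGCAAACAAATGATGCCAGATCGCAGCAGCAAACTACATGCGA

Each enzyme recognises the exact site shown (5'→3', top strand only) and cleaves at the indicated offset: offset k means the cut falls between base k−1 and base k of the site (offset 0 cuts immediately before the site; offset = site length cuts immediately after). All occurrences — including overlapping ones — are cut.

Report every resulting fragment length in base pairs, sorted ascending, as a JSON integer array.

Per-enzyme occurrences:
  VbrX (AATGAT, off=0): starts [26] → cuts [26]
  HnxV (AGCAAAC, off=0): starts [9, 18, 45] → cuts [9, 18, 45]

All cut coordinates (distinct, sorted): [9, 18, 26, 45]

Fragments:
  9→18: 9 bp
  18→26: 8 bp
  26→45: 19 bp
  45→9 (wrap): 61-45+9 = 25 bp

[8,9,19,25]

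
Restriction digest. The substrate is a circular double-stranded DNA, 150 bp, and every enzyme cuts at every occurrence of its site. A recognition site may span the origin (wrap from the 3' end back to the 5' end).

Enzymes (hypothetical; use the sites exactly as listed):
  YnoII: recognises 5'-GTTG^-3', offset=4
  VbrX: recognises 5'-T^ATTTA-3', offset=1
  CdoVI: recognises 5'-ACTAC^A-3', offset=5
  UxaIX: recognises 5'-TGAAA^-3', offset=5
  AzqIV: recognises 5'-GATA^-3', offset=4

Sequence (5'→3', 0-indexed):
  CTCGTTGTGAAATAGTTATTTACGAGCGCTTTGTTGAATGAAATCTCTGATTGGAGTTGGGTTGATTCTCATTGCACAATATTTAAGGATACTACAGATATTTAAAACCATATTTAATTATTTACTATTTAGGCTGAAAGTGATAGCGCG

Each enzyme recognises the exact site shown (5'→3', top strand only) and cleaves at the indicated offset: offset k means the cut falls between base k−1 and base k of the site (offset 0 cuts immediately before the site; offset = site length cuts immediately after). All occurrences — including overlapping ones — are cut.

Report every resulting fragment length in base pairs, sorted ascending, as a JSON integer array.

Per-enzyme occurrences:
  YnoII (GTTG, off=4): starts [3, 32, 55, 60] → cuts [7, 36, 59, 64]
  VbrX (TATTTA, off=1): starts [16, 79, 98, 110, 118, 125] → cuts [17, 80, 99, 111, 119, 126]
  CdoVI (ACTACA, off=5): starts [90] → cuts [95]
  UxaIX (TGAAA, off=5): starts [7, 38, 134] → cuts [12, 43, 139]
  AzqIV (GATA, off=4): starts [87, 96, 141] → cuts [91, 100, 145]

All cut coordinates (distinct, sorted): [7, 12, 17, 36, 43, 59, 64, 80, 91, 95, 99, 100, 111, 119, 126, 139, 145]

Fragments:
  7→12: 5 bp
  12→17: 5 bp
  17→36: 19 bp
  36→43: 7 bp
  43→59: 16 bp
  59→64: 5 bp
  64→80: 16 bp
  80→91: 11 bp
  91→95: 4 bp
  95→99: 4 bp
  99→100: 1 bp
  100→111: 11 bp
  111→119: 8 bp
  119→126: 7 bp
  126→139: 13 bp
  139→145: 6 bp
  145→7 (wrap): 150-145+7 = 12 bp

[1,4,4,5,5,5,6,7,7,8,11,11,12,13,16,16,19]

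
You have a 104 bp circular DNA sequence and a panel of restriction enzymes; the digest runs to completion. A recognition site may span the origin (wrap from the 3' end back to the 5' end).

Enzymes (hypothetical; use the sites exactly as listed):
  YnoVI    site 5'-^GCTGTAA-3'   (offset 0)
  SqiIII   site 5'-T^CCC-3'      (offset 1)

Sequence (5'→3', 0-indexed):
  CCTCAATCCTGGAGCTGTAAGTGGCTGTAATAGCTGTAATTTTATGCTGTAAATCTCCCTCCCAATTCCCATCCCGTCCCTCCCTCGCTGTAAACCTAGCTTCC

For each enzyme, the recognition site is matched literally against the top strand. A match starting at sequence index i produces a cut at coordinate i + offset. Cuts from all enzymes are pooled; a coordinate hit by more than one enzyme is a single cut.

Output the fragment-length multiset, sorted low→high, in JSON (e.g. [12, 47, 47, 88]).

[4,4,5,5,5,7,9,10,11,13,15,16]

Per-enzyme occurrences:
  YnoVI GCTGTAA/0: at [13, 23, 32, 45, 86] ⇒ [13, 23, 32, 45, 86]
  SqiIII TCCC/1: at [55, 59, 66, 71, 76, 80, 101] ⇒ [56, 60, 67, 72, 77, 81, 102]

All cut coordinates (distinct, sorted): [13, 23, 32, 45, 56, 60, 67, 72, 77, 81, 86, 102]

Fragment lengths:
  13→23: 10 bp
  23→32: 9 bp
  32→45: 13 bp
  45→56: 11 bp
  56→60: 4 bp
  60→67: 7 bp
  67→72: 5 bp
  72→77: 5 bp
  77→81: 4 bp
  81→86: 5 bp
  86→102: 16 bp
  102→13 (wrap): 104-102+13 = 15 bp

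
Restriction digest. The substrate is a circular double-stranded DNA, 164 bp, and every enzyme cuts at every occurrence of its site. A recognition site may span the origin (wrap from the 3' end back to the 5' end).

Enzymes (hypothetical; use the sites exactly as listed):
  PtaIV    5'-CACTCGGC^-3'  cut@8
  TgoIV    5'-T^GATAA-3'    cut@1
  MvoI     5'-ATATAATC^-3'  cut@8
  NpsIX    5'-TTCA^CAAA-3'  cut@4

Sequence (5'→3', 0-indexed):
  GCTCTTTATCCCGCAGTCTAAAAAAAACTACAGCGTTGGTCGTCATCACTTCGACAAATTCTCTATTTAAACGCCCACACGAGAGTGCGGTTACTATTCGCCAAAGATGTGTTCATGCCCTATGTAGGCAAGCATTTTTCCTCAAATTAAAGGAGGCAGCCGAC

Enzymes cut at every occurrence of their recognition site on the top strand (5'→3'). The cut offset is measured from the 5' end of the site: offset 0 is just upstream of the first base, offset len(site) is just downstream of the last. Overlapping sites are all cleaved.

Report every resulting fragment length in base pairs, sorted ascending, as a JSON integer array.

[164]

Per-enzyme occurrences:
  PtaIV (CACTCGGC, off=8): no sites
  TgoIV (TGATAA, off=1): no sites
  MvoI (ATATAATC, off=8): no sites
  NpsIX (TTCACAAA, off=4): no sites

Pooled cuts: ∅

Fragment lengths:
  no cuts → one circular fragment of 164 bp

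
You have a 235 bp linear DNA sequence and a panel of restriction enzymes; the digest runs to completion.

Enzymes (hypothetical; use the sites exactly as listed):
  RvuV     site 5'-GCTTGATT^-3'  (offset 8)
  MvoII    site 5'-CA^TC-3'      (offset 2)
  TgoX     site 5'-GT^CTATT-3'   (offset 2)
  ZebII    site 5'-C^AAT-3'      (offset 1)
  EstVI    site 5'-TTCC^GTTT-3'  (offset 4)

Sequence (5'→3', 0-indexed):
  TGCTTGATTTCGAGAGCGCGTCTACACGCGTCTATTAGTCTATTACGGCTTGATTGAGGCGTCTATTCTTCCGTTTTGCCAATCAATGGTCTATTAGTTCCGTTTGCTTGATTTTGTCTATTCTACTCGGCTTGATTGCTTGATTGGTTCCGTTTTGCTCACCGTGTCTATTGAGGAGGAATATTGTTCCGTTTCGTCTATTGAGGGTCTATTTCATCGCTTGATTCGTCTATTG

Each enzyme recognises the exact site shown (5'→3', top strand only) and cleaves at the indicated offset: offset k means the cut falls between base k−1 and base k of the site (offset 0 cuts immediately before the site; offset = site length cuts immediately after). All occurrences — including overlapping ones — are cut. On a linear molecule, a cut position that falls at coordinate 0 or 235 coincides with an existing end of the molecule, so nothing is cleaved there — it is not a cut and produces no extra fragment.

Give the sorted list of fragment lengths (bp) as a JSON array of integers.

Scan for sites:
  RvuV (GCTTGATT, off=8): starts [1, 47, 105, 129, 137, 218] → cuts [9, 55, 113, 137, 145, 226]
  MvoII (CATC, off=2): starts [214] → cuts [216]
  TgoX (GTCTATT, off=2): starts [29, 37, 60, 88, 115, 165, 195, 206, 227] → cuts [31, 39, 62, 90, 117, 167, 197, 208, 229]
  ZebII (CAAT, off=1): starts [79, 83] → cuts [80, 84]
  EstVI (TTCCGTTT, off=4): starts [68, 97, 147, 186] → cuts [72, 101, 151, 190]

Pooled cuts: [9, 31, 39, 55, 62, 72, 80, 84, 90, 101, 113, 117, 137, 145, 151, 167, 190, 197, 208, 216, 226, 229]

Fragments:
  [0,9): 9 bp
  [9,31): 22 bp
  [31,39): 8 bp
  [39,55): 16 bp
  [55,62): 7 bp
  [62,72): 10 bp
  [72,80): 8 bp
  [80,84): 4 bp
  [84,90): 6 bp
  [90,101): 11 bp
  [101,113): 12 bp
  [113,117): 4 bp
  [117,137): 20 bp
  [137,145): 8 bp
  [145,151): 6 bp
  [151,167): 16 bp
  [167,190): 23 bp
  [190,197): 7 bp
  [197,208): 11 bp
  [208,216): 8 bp
  [216,226): 10 bp
  [226,229): 3 bp
  [229,235): 6 bp

[3,4,4,6,6,6,7,7,8,8,8,8,9,10,10,11,11,12,16,16,20,22,23]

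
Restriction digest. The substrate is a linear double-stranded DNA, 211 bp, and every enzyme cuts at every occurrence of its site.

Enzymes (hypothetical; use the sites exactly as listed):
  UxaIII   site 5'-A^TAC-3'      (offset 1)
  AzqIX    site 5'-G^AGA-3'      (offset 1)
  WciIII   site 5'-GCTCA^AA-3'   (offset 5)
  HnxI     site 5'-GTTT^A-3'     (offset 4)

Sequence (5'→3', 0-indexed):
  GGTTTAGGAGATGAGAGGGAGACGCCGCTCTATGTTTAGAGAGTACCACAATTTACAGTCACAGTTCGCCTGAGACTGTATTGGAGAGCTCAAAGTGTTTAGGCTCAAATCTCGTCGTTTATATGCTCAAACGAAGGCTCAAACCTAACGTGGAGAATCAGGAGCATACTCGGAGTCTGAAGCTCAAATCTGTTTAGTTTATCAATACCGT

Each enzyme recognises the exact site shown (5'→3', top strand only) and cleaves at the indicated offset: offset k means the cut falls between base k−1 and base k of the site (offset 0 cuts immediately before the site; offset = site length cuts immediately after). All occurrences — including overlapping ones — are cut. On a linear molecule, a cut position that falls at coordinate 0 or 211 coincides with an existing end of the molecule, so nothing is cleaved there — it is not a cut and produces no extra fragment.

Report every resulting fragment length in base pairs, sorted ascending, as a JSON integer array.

[2,3,5,5,5,5,6,6,7,8,8,9,9,12,12,12,13,13,18,20,33]

Per-enzyme occurrences:
  UxaIII (ATAC, off=1): starts [165, 204] → cuts [166, 205]
  AzqIX (GAGA, off=1): starts [7, 12, 18, 38, 71, 83, 152] → cuts [8, 13, 19, 39, 72, 84, 153]
  WciIII (GCTCAAA, off=5): starts [87, 102, 124, 136, 181] → cuts [92, 107, 129, 141, 186]
  HnxI (GTTTA, off=4): starts [1, 33, 96, 116, 191, 196] → cuts [5, 37, 100, 120, 195, 200]

All cut coordinates (distinct, sorted): [5, 8, 13, 19, 37, 39, 72, 84, 92, 100, 107, 120, 129, 141, 153, 166, 186, 195, 200, 205]

Fragment lengths:
  [0,5): 5 bp
  [5,8): 3 bp
  [8,13): 5 bp
  [13,19): 6 bp
  [19,37): 18 bp
  [37,39): 2 bp
  [39,72): 33 bp
  [72,84): 12 bp
  [84,92): 8 bp
  [92,100): 8 bp
  [100,107): 7 bp
  [107,120): 13 bp
  [120,129): 9 bp
  [129,141): 12 bp
  [141,153): 12 bp
  [153,166): 13 bp
  [166,186): 20 bp
  [186,195): 9 bp
  [195,200): 5 bp
  [200,205): 5 bp
  [205,211): 6 bp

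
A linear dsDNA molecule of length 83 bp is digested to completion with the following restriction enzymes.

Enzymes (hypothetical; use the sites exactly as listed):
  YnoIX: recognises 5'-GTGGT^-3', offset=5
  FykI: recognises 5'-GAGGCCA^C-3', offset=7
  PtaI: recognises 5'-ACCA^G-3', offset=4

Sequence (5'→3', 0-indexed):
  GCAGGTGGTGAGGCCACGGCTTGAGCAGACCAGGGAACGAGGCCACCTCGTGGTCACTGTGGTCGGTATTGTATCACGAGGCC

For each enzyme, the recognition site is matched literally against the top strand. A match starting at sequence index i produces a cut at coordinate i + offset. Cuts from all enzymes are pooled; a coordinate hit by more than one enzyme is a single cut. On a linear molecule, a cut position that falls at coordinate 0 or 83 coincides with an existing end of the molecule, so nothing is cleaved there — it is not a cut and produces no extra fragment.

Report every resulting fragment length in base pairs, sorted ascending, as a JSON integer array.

Scan for sites:
  YnoIX GTGGT/5: at [4, 49, 58] ⇒ [9, 54, 63]
  FykI GAGGCCAC/7: at [9, 38] ⇒ [16, 45]
  PtaI ACCAG/4: at [28] ⇒ [32]

All cut coordinates (distinct, sorted): [9, 16, 32, 45, 54, 63]

Fragments:
  [0,9): 9 bp
  [9,16): 7 bp
  [16,32): 16 bp
  [32,45): 13 bp
  [45,54): 9 bp
  [54,63): 9 bp
  [63,83): 20 bp

[7,9,9,9,13,16,20]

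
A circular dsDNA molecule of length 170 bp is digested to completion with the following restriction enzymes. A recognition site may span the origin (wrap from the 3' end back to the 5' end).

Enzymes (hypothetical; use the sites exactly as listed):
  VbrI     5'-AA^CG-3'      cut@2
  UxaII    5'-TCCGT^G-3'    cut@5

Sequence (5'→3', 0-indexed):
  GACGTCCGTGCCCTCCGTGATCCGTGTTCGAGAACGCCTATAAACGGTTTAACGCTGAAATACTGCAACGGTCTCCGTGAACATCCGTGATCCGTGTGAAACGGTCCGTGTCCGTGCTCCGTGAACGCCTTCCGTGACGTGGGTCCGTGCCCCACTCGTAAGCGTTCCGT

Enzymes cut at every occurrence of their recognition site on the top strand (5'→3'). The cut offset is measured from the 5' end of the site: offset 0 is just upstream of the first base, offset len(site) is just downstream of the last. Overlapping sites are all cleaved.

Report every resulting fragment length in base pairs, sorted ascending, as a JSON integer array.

[3,6,6,7,7,7,8,8,9,9,9,10,10,10,10,13,16,22]

Scan for sites:
  VbrI AACG/2: at [32, 42, 50, 66, 99, 123] ⇒ [34, 44, 52, 68, 101, 125]
  UxaII TCCGTG/5: at [4, 13, 20, 73, 83, 90, 104, 110, 117, 130, 143, 165] ⇒ [0, 9, 18, 25, 78, 88, 95, 109, 115, 122, 135, 148]

All cut coordinates (distinct, sorted): [0, 9, 18, 25, 34, 44, 52, 68, 78, 88, 95, 101, 109, 115, 122, 125, 135, 148]

Fragment lengths:
  0→9: 9 bp
  9→18: 9 bp
  18→25: 7 bp
  25→34: 9 bp
  34→44: 10 bp
  44→52: 8 bp
  52→68: 16 bp
  68→78: 10 bp
  78→88: 10 bp
  88→95: 7 bp
  95→101: 6 bp
  101→109: 8 bp
  109→115: 6 bp
  115→122: 7 bp
  122→125: 3 bp
  125→135: 10 bp
  135→148: 13 bp
  148→0 (wrap): 170-148+0 = 22 bp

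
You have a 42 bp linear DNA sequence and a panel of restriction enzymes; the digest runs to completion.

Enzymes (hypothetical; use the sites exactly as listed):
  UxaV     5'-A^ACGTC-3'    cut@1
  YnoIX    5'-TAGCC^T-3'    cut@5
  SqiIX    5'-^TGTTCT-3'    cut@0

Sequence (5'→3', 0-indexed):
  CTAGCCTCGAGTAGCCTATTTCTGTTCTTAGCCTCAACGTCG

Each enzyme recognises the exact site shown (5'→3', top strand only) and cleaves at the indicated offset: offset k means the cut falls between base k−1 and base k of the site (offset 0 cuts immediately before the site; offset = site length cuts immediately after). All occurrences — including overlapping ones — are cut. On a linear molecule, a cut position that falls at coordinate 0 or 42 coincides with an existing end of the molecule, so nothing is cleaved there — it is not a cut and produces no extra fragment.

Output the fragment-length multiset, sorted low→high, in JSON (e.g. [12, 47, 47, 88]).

Per-enzyme occurrences:
  UxaV AACGTC/1: at [35] ⇒ [36]
  YnoIX TAGCCT/5: at [1, 11, 28] ⇒ [6, 16, 33]
  SqiIX TGTTCT/0: at [22] ⇒ [22]

All cut coordinates (distinct, sorted): [6, 16, 22, 33, 36]

Fragment lengths:
  [0,6): 6 bp
  [6,16): 10 bp
  [16,22): 6 bp
  [22,33): 11 bp
  [33,36): 3 bp
  [36,42): 6 bp

[3,6,6,6,10,11]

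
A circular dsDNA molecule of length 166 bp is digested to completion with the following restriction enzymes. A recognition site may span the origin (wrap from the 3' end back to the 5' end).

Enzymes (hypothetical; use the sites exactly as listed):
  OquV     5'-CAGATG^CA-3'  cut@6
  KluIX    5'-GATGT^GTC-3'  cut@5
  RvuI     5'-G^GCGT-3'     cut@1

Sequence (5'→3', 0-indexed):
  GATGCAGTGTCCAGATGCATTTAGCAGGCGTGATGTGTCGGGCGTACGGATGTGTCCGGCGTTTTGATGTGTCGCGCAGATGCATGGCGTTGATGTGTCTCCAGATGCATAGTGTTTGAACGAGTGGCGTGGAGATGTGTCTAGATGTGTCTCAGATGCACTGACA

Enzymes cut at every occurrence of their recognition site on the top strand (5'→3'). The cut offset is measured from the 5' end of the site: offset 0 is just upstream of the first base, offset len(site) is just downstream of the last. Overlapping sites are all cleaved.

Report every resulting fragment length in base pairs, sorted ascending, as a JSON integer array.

[4,5,5,9,10,10,10,10,11,12,12,12,12,12,13,19]

Scan for sites:
  OquV CAGATGCA/6: at [11, 76, 101, 152, 164] ⇒ [4, 17, 82, 107, 158]
  KluIX GATGTGTC/5: at [31, 48, 65, 91, 133, 143] ⇒ [36, 53, 70, 96, 138, 148]
  RvuI GGCGT/1: at [26, 40, 57, 85, 125] ⇒ [27, 41, 58, 86, 126]

Pooled cuts: [4, 17, 27, 36, 41, 53, 58, 70, 82, 86, 96, 107, 126, 138, 148, 158]

Fragment lengths:
  4→17: 13 bp
  17→27: 10 bp
  27→36: 9 bp
  36→41: 5 bp
  41→53: 12 bp
  53→58: 5 bp
  58→70: 12 bp
  70→82: 12 bp
  82→86: 4 bp
  86→96: 10 bp
  96→107: 11 bp
  107→126: 19 bp
  126→138: 12 bp
  138→148: 10 bp
  148→158: 10 bp
  158→4 (wrap): 166-158+4 = 12 bp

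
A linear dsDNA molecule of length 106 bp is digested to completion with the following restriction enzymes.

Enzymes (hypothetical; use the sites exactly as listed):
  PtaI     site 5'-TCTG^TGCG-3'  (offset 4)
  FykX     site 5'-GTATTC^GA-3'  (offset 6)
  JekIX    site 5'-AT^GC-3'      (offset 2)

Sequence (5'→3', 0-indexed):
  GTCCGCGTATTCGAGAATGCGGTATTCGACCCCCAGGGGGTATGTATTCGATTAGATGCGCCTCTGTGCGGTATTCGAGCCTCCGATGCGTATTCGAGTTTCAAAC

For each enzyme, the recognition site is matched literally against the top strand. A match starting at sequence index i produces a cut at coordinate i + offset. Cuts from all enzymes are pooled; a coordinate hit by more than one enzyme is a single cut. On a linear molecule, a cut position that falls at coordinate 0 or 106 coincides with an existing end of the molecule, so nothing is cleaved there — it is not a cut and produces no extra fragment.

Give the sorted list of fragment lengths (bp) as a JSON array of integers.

Per-enzyme occurrences:
  PtaI TCTGTGCG/4: at [62] ⇒ [66]
  FykX GTATTCGA/6: at [6, 21, 43, 70, 89] ⇒ [12, 27, 49, 76, 95]
  JekIX ATGC/2: at [16, 55, 85] ⇒ [18, 57, 87]

Pooled cuts: [12, 18, 27, 49, 57, 66, 76, 87, 95]

Fragments:
  [0,12): 12 bp
  [12,18): 6 bp
  [18,27): 9 bp
  [27,49): 22 bp
  [49,57): 8 bp
  [57,66): 9 bp
  [66,76): 10 bp
  [76,87): 11 bp
  [87,95): 8 bp
  [95,106): 11 bp

[6,8,8,9,9,10,11,11,12,22]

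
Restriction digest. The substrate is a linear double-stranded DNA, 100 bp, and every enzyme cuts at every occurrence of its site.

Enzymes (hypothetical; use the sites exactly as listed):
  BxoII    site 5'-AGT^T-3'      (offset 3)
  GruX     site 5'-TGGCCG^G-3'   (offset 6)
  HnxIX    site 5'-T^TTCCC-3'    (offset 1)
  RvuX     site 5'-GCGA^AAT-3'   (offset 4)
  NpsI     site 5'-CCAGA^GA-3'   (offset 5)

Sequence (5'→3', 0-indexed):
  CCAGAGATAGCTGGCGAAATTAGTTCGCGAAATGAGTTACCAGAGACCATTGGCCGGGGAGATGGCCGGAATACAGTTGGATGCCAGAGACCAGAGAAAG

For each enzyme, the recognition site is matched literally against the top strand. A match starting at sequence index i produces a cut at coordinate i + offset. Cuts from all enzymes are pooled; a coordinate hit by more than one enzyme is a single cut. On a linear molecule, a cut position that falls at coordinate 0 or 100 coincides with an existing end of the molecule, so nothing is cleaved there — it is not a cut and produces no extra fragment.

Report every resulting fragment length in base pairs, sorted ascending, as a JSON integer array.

[5,5,6,7,7,7,7,9,11,12,12,12]

Scan for sites:
  BxoII (AGTT, off=3): starts [21, 34, 74] → cuts [24, 37, 77]
  GruX (TGGCCGG, off=6): starts [50, 62] → cuts [56, 68]
  HnxIX (TTTCCC, off=1): no sites
  RvuX (GCGAAAT, off=4): starts [13, 26] → cuts [17, 30]
  NpsI (CCAGAGA, off=5): starts [0, 39, 83, 90] → cuts [5, 44, 88, 95]

All cut coordinates (distinct, sorted): [5, 17, 24, 30, 37, 44, 56, 68, 77, 88, 95]

Fragment lengths:
  [0,5): 5 bp
  [5,17): 12 bp
  [17,24): 7 bp
  [24,30): 6 bp
  [30,37): 7 bp
  [37,44): 7 bp
  [44,56): 12 bp
  [56,68): 12 bp
  [68,77): 9 bp
  [77,88): 11 bp
  [88,95): 7 bp
  [95,100): 5 bp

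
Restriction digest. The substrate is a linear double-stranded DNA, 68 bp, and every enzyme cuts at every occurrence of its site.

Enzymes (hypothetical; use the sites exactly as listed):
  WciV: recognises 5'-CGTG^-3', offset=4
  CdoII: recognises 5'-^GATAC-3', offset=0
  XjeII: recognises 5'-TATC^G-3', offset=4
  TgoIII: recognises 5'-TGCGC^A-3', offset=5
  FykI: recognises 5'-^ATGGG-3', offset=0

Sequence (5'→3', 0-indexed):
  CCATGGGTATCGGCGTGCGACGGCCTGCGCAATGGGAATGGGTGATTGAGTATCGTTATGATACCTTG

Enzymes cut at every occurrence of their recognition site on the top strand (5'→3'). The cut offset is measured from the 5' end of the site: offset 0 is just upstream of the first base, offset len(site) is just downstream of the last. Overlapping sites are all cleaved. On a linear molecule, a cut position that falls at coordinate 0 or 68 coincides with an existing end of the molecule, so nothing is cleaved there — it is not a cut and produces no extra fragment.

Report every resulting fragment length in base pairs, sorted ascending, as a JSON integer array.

[1,2,5,6,6,9,9,13,17]

Scan for sites:
  WciV CGTG/4: at [13] ⇒ [17]
  CdoII GATAC/0: at [59] ⇒ [59]
  XjeII TATCG/4: at [7, 50] ⇒ [11, 54]
  TgoIII TGCGCA/5: at [25] ⇒ [30]
  FykI ATGGG/0: at [2, 31, 37] ⇒ [2, 31, 37]

All cut coordinates (distinct, sorted): [2, 11, 17, 30, 31, 37, 54, 59]

Fragment lengths:
  [0,2): 2 bp
  [2,11): 9 bp
  [11,17): 6 bp
  [17,30): 13 bp
  [30,31): 1 bp
  [31,37): 6 bp
  [37,54): 17 bp
  [54,59): 5 bp
  [59,68): 9 bp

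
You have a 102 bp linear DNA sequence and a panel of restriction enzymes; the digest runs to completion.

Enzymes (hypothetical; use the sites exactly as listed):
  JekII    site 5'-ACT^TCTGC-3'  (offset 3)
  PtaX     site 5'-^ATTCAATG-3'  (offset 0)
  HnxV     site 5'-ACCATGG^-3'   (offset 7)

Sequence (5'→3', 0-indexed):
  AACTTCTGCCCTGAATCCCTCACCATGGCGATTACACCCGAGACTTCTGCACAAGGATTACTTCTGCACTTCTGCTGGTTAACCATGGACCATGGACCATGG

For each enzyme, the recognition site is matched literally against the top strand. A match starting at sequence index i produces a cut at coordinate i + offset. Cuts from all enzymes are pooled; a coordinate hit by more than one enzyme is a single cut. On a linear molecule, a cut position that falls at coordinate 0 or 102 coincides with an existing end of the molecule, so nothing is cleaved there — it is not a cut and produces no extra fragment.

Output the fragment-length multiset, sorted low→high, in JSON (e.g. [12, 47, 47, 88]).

Scan for sites:
  JekII ACTTCTGC/3: at [1, 42, 59, 67] ⇒ [4, 45, 62, 70]
  PtaX (ATTCAATG, off=0): no sites
  HnxV ACCATGG/7: at [21, 81, 88, 95] ⇒ [28, 88, 95] (position 102 is a terminus of the linear molecule — no cut)

Pooled cuts: [4, 28, 45, 62, 70, 88, 95]

Fragments:
  [0,4): 4 bp
  [4,28): 24 bp
  [28,45): 17 bp
  [45,62): 17 bp
  [62,70): 8 bp
  [70,88): 18 bp
  [88,95): 7 bp
  [95,102): 7 bp

[4,7,7,8,17,17,18,24]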